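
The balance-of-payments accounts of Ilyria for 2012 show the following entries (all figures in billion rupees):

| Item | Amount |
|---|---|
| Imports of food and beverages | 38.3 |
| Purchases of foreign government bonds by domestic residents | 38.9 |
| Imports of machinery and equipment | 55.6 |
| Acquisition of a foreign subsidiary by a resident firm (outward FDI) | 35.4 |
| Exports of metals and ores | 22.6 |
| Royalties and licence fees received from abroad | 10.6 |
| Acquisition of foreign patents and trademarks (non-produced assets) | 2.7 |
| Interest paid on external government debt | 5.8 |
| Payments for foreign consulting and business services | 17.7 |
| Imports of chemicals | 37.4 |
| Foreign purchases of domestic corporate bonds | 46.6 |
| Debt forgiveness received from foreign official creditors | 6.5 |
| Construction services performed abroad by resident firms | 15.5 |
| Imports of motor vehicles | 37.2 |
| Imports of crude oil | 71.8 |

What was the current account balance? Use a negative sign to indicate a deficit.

-215.1

Goods: -71.8 - 38.3 - 37.2 + 22.6 - 37.4 - 55.6 = -217.7
Services: 15.5 - 17.7 + 10.6 = 8.4
Primary income: -5.8
Current account = (-217.7) + 8.4 + (-5.8) = -215.1
(Excluded from the current account — financial account: purchases of foreign government bonds by domestic residents 38.9, acquisition of a foreign subsidiary by a resident firm (outward FDI) 35.4, foreign purchases of domestic corporate bonds 46.6; capital account: acquisition of foreign patents and trademarks (non-produced assets) 2.7, debt forgiveness received from foreign official creditors 6.5.)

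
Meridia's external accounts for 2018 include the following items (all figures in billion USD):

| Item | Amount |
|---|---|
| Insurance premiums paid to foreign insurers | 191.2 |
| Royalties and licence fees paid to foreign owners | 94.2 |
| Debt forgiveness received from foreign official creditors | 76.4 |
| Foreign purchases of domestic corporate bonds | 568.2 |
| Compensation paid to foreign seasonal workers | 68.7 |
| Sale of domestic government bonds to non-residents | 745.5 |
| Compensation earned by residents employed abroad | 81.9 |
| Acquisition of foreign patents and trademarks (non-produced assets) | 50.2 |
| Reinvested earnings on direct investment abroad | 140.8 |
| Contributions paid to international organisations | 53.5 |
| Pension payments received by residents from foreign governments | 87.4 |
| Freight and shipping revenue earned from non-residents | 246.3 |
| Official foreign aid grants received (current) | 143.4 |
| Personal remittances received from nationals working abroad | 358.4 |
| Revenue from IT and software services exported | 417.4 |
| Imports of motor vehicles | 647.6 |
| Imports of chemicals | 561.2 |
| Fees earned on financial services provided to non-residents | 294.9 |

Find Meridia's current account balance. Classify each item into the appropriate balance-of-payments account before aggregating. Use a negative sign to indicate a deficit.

Goods: -561.2 - 647.6 = -1208.8
Services: 294.9 - 191.2 + 417.4 + 246.3 - 94.2 = 673.2
Primary income: -68.7 + 81.9 + 140.8 = 154.0
Secondary income: -53.5 + 87.4 + 143.4 + 358.4 = 535.7
Current account = (-1208.8) + 673.2 + 154.0 + 535.7 = 154.1
(Excluded from the current account — capital account: debt forgiveness received from foreign official creditors 76.4, acquisition of foreign patents and trademarks (non-produced assets) 50.2; financial account: foreign purchases of domestic corporate bonds 568.2, sale of domestic government bonds to non-residents 745.5.)

154.1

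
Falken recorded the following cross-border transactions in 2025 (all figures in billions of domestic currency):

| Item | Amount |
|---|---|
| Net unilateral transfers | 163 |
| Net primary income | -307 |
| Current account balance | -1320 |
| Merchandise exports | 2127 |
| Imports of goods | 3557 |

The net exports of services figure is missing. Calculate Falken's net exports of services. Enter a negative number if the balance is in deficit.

254

Current account = goods balance + services balance + net primary income + net secondary income
Sum of the known components = -1574
Net exports of services = CA - (known components) = -1320 - (-1574) = 254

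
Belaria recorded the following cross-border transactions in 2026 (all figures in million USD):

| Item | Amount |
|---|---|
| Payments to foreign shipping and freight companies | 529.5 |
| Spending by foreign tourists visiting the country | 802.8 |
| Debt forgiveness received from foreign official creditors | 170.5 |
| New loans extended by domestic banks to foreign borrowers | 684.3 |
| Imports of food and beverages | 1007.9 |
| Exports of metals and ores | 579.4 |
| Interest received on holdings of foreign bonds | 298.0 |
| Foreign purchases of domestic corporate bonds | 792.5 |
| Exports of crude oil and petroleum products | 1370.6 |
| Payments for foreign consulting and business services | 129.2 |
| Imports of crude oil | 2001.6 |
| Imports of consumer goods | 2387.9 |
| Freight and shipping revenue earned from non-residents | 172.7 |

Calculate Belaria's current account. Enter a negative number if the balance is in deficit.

-2832.6

Goods: 579.4 + 1370.6 - 1007.9 - 2001.6 - 2387.9 = -3447.4
Services: -529.5 + 172.7 + 802.8 - 129.2 = 316.8
Primary income: 298.0
Current account = (-3447.4) + 316.8 + 298.0 = -2832.6
(Excluded from the current account — capital account: debt forgiveness received from foreign official creditors 170.5; financial account: new loans extended by domestic banks to foreign borrowers 684.3, foreign purchases of domestic corporate bonds 792.5.)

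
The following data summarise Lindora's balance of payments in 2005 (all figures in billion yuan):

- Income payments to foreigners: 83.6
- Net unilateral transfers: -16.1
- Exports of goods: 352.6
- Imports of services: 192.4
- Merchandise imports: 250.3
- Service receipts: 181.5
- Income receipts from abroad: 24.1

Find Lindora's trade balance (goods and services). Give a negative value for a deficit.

91.4

Goods balance = 352.6 - 250.3 = 102.3
Services balance = 181.5 - 192.4 = -10.9
Trade balance (goods + services) = 102.3 + (-10.9) = 91.4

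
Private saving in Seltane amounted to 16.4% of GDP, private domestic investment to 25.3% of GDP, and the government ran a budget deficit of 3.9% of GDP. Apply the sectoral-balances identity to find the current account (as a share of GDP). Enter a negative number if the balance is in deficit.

-12.8

By the sectoral-balances identity, CA = (S_private - I) + (T - G).
Private balance = 16.4 - 25.3 = -8.9
Government balance (T - G) = -3.9
CA = -8.9 + (-3.9) = -12.8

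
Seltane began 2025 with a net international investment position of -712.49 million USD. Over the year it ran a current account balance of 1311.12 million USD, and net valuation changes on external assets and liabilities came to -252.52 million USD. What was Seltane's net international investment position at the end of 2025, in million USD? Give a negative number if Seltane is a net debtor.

Change in NIIP = current account + net valuation change = 1311.12 + (-252.52) = 1058.60
End-of-year NIIP = -712.49 + 1058.60 = 346.11

346.11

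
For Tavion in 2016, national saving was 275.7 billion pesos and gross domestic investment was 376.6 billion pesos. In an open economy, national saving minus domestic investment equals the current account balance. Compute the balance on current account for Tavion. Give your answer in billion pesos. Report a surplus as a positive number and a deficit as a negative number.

-100.9

CA = S - I = 275.7 - 376.6 = -100.9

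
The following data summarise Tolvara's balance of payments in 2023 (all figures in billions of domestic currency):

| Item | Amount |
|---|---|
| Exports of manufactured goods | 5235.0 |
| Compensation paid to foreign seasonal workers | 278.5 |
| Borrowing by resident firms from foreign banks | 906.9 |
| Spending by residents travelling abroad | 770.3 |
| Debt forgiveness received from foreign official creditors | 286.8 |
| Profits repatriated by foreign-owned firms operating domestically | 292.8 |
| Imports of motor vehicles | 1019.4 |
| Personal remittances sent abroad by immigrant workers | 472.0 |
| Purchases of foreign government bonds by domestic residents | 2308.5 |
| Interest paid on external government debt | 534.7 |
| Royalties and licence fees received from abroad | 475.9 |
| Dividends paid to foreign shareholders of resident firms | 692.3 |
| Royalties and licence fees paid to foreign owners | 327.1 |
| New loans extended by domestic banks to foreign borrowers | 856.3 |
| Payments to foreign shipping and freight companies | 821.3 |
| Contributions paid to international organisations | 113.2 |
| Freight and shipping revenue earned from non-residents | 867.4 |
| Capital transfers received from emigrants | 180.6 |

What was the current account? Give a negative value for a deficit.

Goods: -1019.4 + 5235.0 = 4215.6
Services: -327.1 - 770.3 - 821.3 + 867.4 + 475.9 = -575.4
Primary income: -278.5 - 534.7 - 692.3 - 292.8 = -1798.3
Secondary income: -472.0 - 113.2 = -585.2
Current account = 4215.6 + (-575.4) + (-1798.3) + (-585.2) = 1256.7
(Excluded from the current account — financial account: borrowing by resident firms from foreign banks 906.9, purchases of foreign government bonds by domestic residents 2308.5, new loans extended by domestic banks to foreign borrowers 856.3; capital account: debt forgiveness received from foreign official creditors 286.8, capital transfers received from emigrants 180.6.)

1256.7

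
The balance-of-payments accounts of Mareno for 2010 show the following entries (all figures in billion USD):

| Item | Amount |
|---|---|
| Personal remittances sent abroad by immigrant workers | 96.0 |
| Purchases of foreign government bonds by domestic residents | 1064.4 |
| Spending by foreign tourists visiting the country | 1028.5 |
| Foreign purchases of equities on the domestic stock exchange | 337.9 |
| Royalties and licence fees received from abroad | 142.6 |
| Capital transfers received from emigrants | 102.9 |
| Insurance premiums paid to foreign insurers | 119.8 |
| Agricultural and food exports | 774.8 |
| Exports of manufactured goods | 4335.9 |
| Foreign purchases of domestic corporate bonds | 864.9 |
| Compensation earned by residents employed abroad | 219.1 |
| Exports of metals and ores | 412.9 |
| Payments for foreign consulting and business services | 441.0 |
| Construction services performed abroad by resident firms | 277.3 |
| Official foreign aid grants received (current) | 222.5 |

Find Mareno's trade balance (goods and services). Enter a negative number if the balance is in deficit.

Goods: 4335.9 + 412.9 + 774.8 = 5523.6
Services: 277.3 - 119.8 + 142.6 - 441.0 + 1028.5 = 887.6
Trade balance = 5523.6 + 887.6 = 6411.2
(Excluded from the trade balance — secondary income: personal remittances sent abroad by immigrant workers 96.0, official foreign aid grants received (current) 222.5; financial account: purchases of foreign government bonds by domestic residents 1064.4, foreign purchases of equities on the domestic stock exchange 337.9, foreign purchases of domestic corporate bonds 864.9; capital account: capital transfers received from emigrants 102.9; primary income: compensation earned by residents employed abroad 219.1.)

6411.2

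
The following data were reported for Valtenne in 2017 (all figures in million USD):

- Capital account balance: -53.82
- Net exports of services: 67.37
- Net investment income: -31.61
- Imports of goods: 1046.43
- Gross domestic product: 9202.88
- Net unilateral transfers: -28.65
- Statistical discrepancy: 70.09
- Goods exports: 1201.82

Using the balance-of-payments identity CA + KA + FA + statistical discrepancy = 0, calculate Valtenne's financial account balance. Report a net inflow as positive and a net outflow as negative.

-178.77

Goods balance = 1201.82 - 1046.43 = 155.39
Services balance = 67.37
Trade balance (goods + services) = 155.39 + 67.37 = 222.76
Net primary income = -31.61
Net secondary income = -28.65
Current account = 222.76 + (-31.61) + (-28.65) = 162.50
Financial account = -(162.50 + (-53.82) + 70.09) = -178.77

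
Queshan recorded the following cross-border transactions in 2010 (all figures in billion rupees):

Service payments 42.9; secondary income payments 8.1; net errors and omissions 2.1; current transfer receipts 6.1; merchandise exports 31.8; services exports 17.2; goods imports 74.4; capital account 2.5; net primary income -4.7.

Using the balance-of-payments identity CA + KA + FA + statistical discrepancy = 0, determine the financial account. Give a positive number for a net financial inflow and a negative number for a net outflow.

70.4

Goods balance = 31.8 - 74.4 = -42.6
Services balance = 17.2 - 42.9 = -25.7
Trade balance (goods + services) = -42.6 + (-25.7) = -68.3
Net primary income = -4.7
Net secondary income = 6.1 - 8.1 = -2.0
Current account = -68.3 + (-4.7) + (-2.0) = -75.0
Financial account = -(-75.0 + 2.5 + 2.1) = 70.4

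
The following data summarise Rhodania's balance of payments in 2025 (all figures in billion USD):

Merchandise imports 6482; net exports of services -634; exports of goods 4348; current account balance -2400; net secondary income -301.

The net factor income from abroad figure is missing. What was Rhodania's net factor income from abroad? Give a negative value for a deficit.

Current account = goods balance + services balance + net primary income + net secondary income
Sum of the known components = -3069
Net factor income from abroad = CA - (known components) = -2400 - (-3069) = 669

669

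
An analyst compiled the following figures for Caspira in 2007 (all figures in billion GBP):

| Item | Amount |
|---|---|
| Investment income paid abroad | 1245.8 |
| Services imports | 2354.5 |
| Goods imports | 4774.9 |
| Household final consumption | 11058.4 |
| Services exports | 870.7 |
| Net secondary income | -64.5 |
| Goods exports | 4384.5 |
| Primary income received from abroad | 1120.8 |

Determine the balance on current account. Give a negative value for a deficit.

-2063.7

Goods balance = 4384.5 - 4774.9 = -390.4
Services balance = 870.7 - 2354.5 = -1483.8
Trade balance (goods + services) = -390.4 + (-1483.8) = -1874.2
Net primary income = 1120.8 - 1245.8 = -125.0
Net secondary income = -64.5
Current account = -1874.2 + (-125.0) + (-64.5) = -2063.7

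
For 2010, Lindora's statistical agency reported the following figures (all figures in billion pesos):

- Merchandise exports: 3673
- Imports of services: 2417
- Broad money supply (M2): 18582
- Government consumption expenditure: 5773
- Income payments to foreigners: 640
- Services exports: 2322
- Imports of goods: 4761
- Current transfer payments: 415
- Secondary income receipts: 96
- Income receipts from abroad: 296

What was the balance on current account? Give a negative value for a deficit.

Goods balance = 3673 - 4761 = -1088
Services balance = 2322 - 2417 = -95
Trade balance (goods + services) = -1088 + (-95) = -1183
Net primary income = 296 - 640 = -344
Net secondary income = 96 - 415 = -319
Current account = -1183 + (-344) + (-319) = -1846

-1846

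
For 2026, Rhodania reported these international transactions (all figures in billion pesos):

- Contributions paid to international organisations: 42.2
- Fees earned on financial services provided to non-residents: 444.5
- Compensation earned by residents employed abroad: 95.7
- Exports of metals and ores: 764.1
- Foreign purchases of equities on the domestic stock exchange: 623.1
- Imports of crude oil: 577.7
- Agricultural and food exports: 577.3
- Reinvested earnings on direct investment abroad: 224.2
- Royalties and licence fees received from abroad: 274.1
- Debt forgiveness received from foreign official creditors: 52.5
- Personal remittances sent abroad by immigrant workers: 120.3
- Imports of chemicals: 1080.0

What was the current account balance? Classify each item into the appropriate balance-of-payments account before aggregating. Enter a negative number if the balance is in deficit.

559.7

Goods: -1080.0 + 764.1 + 577.3 - 577.7 = -316.3
Services: 444.5 + 274.1 = 718.6
Primary income: 95.7 + 224.2 = 319.9
Secondary income: -42.2 - 120.3 = -162.5
Current account = (-316.3) + 718.6 + 319.9 + (-162.5) = 559.7
(Excluded from the current account — financial account: foreign purchases of equities on the domestic stock exchange 623.1; capital account: debt forgiveness received from foreign official creditors 52.5.)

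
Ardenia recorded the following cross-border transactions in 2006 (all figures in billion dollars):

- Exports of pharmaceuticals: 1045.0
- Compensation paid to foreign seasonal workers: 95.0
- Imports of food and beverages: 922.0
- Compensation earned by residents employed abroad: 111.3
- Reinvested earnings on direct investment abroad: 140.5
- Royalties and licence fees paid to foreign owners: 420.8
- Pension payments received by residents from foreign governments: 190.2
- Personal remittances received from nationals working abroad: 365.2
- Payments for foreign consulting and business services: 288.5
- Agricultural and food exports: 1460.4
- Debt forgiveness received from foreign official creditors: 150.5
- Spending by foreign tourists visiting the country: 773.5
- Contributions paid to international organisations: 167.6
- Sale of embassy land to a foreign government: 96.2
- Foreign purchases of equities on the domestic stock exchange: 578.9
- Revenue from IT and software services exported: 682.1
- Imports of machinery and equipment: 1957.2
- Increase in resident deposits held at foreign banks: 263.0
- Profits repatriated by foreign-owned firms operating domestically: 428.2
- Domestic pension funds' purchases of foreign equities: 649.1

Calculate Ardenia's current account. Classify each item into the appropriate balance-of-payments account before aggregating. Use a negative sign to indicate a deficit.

488.9

Goods: 1460.4 - 1957.2 - 922.0 + 1045.0 = -373.8
Services: -288.5 - 420.8 + 682.1 + 773.5 = 746.3
Primary income: -428.2 + 111.3 - 95.0 + 140.5 = -271.4
Secondary income: 365.2 - 167.6 + 190.2 = 387.8
Current account = (-373.8) + 746.3 + (-271.4) + 387.8 = 488.9
(Excluded from the current account — capital account: debt forgiveness received from foreign official creditors 150.5, sale of embassy land to a foreign government 96.2; financial account: foreign purchases of equities on the domestic stock exchange 578.9, increase in resident deposits held at foreign banks 263.0, domestic pension funds' purchases of foreign equities 649.1.)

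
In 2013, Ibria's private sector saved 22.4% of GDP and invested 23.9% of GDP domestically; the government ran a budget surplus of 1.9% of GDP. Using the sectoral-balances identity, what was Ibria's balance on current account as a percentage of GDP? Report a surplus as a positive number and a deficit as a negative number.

By the sectoral-balances identity, CA = (S_private - I) + (T - G).
Private balance = 22.4 - 23.9 = -1.5
Government balance (T - G) = 1.9
CA = -1.5 + 1.9 = 0.4

0.4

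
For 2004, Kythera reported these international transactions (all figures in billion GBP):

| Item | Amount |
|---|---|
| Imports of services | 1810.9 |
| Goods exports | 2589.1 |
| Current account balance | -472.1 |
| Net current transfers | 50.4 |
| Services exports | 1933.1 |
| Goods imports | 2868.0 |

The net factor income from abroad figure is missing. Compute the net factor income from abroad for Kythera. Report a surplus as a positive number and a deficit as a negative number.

Current account = goods balance + services balance + net primary income + net secondary income
Sum of the known components = -106.3
Net factor income from abroad = CA - (known components) = -472.1 - (-106.3) = -365.8

-365.8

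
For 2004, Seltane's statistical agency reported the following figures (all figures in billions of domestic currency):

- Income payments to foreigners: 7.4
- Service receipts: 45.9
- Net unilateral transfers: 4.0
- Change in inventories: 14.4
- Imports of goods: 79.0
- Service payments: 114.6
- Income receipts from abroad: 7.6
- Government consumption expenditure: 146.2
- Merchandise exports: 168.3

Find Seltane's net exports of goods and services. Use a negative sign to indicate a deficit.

20.6

Goods balance = 168.3 - 79.0 = 89.3
Services balance = 45.9 - 114.6 = -68.7
Trade balance (goods + services) = 89.3 + (-68.7) = 20.6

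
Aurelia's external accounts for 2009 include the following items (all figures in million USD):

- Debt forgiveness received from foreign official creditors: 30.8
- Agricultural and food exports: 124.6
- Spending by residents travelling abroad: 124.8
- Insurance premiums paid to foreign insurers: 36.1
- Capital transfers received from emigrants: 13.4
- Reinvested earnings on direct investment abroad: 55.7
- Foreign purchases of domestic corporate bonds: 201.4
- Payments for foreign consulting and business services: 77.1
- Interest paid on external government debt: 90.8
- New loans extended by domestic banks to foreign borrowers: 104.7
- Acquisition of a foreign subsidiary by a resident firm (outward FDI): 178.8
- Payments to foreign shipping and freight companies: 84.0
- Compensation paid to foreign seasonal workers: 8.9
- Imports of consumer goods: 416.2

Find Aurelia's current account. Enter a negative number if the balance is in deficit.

Goods: -416.2 + 124.6 = -291.6
Services: -77.1 - 124.8 - 36.1 - 84.0 = -322.0
Primary income: 55.7 - 8.9 - 90.8 = -44.0
Current account = (-291.6) + (-322.0) + (-44.0) = -657.6
(Excluded from the current account — capital account: debt forgiveness received from foreign official creditors 30.8, capital transfers received from emigrants 13.4; financial account: foreign purchases of domestic corporate bonds 201.4, new loans extended by domestic banks to foreign borrowers 104.7, acquisition of a foreign subsidiary by a resident firm (outward FDI) 178.8.)

-657.6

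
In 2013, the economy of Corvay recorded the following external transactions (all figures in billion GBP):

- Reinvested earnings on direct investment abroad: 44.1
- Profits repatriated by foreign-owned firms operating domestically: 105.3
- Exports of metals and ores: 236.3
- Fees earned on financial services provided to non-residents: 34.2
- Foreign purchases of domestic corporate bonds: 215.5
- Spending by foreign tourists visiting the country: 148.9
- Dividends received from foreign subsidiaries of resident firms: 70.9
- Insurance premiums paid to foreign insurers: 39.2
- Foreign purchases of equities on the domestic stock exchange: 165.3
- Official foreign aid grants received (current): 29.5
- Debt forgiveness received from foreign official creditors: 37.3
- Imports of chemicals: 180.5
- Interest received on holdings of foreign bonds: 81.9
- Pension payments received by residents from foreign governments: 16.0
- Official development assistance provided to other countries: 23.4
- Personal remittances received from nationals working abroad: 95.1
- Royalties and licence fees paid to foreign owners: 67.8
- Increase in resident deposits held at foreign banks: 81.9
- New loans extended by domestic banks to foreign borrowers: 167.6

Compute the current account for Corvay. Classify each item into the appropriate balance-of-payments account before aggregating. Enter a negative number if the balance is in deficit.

Goods: -180.5 + 236.3 = 55.8
Services: 148.9 - 39.2 - 67.8 + 34.2 = 76.1
Primary income: -105.3 + 44.1 + 70.9 + 81.9 = 91.6
Secondary income: 95.1 + 16.0 + 29.5 - 23.4 = 117.2
Current account = 55.8 + 76.1 + 91.6 + 117.2 = 340.7
(Excluded from the current account — financial account: foreign purchases of domestic corporate bonds 215.5, foreign purchases of equities on the domestic stock exchange 165.3, increase in resident deposits held at foreign banks 81.9, new loans extended by domestic banks to foreign borrowers 167.6; capital account: debt forgiveness received from foreign official creditors 37.3.)

340.7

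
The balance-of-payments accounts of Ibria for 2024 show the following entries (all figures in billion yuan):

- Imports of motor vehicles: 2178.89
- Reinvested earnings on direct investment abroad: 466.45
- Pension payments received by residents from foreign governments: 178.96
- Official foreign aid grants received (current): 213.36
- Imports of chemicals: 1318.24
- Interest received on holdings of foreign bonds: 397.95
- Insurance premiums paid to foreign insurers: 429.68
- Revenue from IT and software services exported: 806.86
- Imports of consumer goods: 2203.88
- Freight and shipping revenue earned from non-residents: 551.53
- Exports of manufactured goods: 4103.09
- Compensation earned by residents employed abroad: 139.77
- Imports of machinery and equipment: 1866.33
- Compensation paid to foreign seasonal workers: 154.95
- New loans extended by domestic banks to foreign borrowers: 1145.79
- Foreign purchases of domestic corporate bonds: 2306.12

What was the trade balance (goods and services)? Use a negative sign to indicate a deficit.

Goods: -1318.24 + 4103.09 - 2178.89 - 1866.33 - 2203.88 = -3464.25
Services: 806.86 - 429.68 + 551.53 = 928.71
Trade balance = -3464.25 + 928.71 = -2535.54
(Excluded from the trade balance — primary income: reinvested earnings on direct investment abroad 466.45, interest received on holdings of foreign bonds 397.95, compensation earned by residents employed abroad 139.77, compensation paid to foreign seasonal workers 154.95; secondary income: pension payments received by residents from foreign governments 178.96, official foreign aid grants received (current) 213.36; financial account: new loans extended by domestic banks to foreign borrowers 1145.79, foreign purchases of domestic corporate bonds 2306.12.)

-2535.54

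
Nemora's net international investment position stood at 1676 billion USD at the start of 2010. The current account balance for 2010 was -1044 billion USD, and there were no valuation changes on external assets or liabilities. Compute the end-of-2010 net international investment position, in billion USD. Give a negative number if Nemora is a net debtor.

632

With no valuation effects, change in NIIP = current account = -1044
End-of-year NIIP = 1676 + (-1044) = 632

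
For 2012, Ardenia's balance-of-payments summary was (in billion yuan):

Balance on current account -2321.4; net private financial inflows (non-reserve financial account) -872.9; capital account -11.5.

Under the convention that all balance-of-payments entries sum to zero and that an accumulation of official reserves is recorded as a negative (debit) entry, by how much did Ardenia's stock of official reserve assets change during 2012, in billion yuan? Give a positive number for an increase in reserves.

-3205.8

Official reserve transactions balance = -((-2321.4) + (-11.5) + (-872.9)) = 3205.8
An accumulation of reserves is recorded as a debit (negative entry), so the change in the stock of reserves is the negative of that balance.
Change in official reserves = -(3205.8) = -3205.8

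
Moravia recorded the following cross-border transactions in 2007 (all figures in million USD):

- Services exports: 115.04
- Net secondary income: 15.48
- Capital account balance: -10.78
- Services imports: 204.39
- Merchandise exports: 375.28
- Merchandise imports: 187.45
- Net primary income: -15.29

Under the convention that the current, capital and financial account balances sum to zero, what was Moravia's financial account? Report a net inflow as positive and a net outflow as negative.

Goods balance = 375.28 - 187.45 = 187.83
Services balance = 115.04 - 204.39 = -89.35
Trade balance (goods + services) = 187.83 + (-89.35) = 98.48
Net primary income = -15.29
Net secondary income = 15.48
Current account = 98.48 + (-15.29) + 15.48 = 98.67
Financial account = -(98.67 + (-10.78)) = -87.89

-87.89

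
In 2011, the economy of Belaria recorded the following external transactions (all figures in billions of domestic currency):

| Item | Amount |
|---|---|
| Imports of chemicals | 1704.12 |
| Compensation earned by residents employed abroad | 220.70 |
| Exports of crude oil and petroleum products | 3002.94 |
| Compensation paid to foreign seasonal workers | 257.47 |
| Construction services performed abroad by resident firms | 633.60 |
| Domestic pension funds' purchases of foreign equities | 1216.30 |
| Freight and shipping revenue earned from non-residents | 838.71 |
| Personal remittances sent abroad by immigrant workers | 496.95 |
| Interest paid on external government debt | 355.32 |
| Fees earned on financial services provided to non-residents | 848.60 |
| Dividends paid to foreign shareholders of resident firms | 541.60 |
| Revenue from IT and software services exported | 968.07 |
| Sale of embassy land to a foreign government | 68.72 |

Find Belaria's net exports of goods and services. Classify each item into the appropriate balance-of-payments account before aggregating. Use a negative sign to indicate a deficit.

4587.80

Goods: 3002.94 - 1704.12 = 1298.82
Services: 633.60 + 968.07 + 838.71 + 848.60 = 3288.98
Trade balance = 1298.82 + 3288.98 = 4587.80
(Excluded from the trade balance — primary income: compensation earned by residents employed abroad 220.70, compensation paid to foreign seasonal workers 257.47, interest paid on external government debt 355.32, dividends paid to foreign shareholders of resident firms 541.60; financial account: domestic pension funds' purchases of foreign equities 1216.30; secondary income: personal remittances sent abroad by immigrant workers 496.95; capital account: sale of embassy land to a foreign government 68.72.)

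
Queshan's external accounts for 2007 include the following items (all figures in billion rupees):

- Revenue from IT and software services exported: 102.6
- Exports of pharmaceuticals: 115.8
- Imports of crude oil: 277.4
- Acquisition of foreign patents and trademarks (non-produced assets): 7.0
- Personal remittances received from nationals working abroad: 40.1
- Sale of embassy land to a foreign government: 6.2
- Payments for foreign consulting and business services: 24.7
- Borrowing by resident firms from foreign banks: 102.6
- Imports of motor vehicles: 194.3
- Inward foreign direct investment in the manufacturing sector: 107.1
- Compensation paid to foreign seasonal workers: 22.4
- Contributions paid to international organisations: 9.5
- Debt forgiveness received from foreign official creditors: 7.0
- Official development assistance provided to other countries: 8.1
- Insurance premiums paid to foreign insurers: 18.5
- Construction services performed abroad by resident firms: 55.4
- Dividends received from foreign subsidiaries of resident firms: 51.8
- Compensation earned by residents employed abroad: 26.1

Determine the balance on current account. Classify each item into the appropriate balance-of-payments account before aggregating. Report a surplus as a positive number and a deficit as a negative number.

Goods: 115.8 - 194.3 - 277.4 = -355.9
Services: 55.4 - 18.5 - 24.7 + 102.6 = 114.8
Primary income: 51.8 - 22.4 + 26.1 = 55.5
Secondary income: 40.1 - 9.5 - 8.1 = 22.5
Current account = (-355.9) + 114.8 + 55.5 + 22.5 = -163.1
(Excluded from the current account — capital account: acquisition of foreign patents and trademarks (non-produced assets) 7.0, sale of embassy land to a foreign government 6.2, debt forgiveness received from foreign official creditors 7.0; financial account: borrowing by resident firms from foreign banks 102.6, inward foreign direct investment in the manufacturing sector 107.1.)

-163.1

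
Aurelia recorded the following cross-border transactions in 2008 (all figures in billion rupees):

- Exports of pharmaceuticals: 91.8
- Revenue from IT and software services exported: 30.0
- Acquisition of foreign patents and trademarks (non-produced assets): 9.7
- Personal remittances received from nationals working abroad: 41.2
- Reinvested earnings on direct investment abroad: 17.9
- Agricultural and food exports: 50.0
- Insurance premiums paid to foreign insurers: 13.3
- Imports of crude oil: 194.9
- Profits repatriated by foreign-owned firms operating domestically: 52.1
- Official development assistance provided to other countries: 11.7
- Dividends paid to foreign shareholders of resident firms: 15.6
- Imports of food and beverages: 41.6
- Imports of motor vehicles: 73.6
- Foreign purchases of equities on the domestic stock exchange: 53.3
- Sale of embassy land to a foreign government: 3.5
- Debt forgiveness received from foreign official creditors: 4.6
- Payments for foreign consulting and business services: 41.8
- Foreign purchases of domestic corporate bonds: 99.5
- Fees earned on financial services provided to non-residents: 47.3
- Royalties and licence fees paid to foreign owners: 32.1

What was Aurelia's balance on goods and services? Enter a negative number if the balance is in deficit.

Goods: 91.8 - 194.9 + 50.0 - 73.6 - 41.6 = -168.3
Services: 30.0 - 13.3 - 32.1 + 47.3 - 41.8 = -9.9
Trade balance = -168.3 + (-9.9) = -178.2
(Excluded from the trade balance — capital account: acquisition of foreign patents and trademarks (non-produced assets) 9.7, sale of embassy land to a foreign government 3.5, debt forgiveness received from foreign official creditors 4.6; secondary income: personal remittances received from nationals working abroad 41.2, official development assistance provided to other countries 11.7; primary income: reinvested earnings on direct investment abroad 17.9, profits repatriated by foreign-owned firms operating domestically 52.1, dividends paid to foreign shareholders of resident firms 15.6; financial account: foreign purchases of equities on the domestic stock exchange 53.3, foreign purchases of domestic corporate bonds 99.5.)

-178.2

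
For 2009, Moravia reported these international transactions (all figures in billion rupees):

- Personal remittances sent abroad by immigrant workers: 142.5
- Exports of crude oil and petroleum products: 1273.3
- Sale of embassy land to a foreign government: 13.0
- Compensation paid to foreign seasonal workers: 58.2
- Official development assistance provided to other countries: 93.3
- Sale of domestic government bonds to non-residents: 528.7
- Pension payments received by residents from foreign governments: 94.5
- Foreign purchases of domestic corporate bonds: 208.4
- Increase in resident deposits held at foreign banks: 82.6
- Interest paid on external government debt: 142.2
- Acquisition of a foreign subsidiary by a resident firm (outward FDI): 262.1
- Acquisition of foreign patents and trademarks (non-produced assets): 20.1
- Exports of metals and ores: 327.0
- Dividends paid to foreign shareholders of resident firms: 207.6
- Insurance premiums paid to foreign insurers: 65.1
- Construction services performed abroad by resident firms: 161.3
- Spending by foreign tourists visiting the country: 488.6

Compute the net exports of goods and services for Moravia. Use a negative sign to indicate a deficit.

2185.1

Goods: 327.0 + 1273.3 = 1600.3
Services: 488.6 - 65.1 + 161.3 = 584.8
Trade balance = 1600.3 + 584.8 = 2185.1
(Excluded from the trade balance — secondary income: personal remittances sent abroad by immigrant workers 142.5, official development assistance provided to other countries 93.3, pension payments received by residents from foreign governments 94.5; capital account: sale of embassy land to a foreign government 13.0, acquisition of foreign patents and trademarks (non-produced assets) 20.1; primary income: compensation paid to foreign seasonal workers 58.2, interest paid on external government debt 142.2, dividends paid to foreign shareholders of resident firms 207.6; financial account: sale of domestic government bonds to non-residents 528.7, foreign purchases of domestic corporate bonds 208.4, increase in resident deposits held at foreign banks 82.6, acquisition of a foreign subsidiary by a resident firm (outward FDI) 262.1.)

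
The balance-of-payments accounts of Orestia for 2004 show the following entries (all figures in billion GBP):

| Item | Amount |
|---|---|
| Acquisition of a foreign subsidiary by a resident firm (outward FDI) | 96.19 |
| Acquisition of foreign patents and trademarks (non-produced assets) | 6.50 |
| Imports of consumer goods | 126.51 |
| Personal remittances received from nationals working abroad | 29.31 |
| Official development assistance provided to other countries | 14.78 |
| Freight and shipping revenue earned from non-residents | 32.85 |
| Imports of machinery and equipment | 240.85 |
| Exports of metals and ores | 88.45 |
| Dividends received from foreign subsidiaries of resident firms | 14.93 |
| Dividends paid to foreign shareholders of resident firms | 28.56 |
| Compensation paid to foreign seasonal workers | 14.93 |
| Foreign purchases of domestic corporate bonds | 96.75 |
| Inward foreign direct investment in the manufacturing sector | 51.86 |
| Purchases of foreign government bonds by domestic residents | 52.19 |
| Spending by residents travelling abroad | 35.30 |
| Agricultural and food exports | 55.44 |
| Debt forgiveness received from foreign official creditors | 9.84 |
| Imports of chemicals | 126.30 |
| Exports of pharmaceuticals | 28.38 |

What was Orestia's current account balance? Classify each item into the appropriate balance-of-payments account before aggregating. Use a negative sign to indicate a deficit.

-337.87

Goods: 55.44 - 126.51 + 28.38 - 240.85 + 88.45 - 126.30 = -321.39
Services: -35.30 + 32.85 = -2.45
Primary income: -28.56 + 14.93 - 14.93 = -28.56
Secondary income: -14.78 + 29.31 = 14.53
Current account = (-321.39) + (-2.45) + (-28.56) + 14.53 = -337.87
(Excluded from the current account — financial account: acquisition of a foreign subsidiary by a resident firm (outward FDI) 96.19, foreign purchases of domestic corporate bonds 96.75, inward foreign direct investment in the manufacturing sector 51.86, purchases of foreign government bonds by domestic residents 52.19; capital account: acquisition of foreign patents and trademarks (non-produced assets) 6.50, debt forgiveness received from foreign official creditors 9.84.)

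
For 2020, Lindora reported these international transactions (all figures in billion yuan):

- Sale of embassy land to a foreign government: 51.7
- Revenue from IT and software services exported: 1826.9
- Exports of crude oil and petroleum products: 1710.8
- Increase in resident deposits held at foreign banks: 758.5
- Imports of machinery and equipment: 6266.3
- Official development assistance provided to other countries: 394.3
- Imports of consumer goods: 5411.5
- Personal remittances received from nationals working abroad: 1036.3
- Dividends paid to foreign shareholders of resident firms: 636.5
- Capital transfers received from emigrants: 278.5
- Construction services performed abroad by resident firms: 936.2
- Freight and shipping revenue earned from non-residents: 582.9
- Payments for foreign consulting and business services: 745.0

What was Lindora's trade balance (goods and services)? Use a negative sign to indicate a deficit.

-7366.0

Goods: -6266.3 - 5411.5 + 1710.8 = -9967.0
Services: 1826.9 + 936.2 + 582.9 - 745.0 = 2601.0
Trade balance = -9967.0 + 2601.0 = -7366.0
(Excluded from the trade balance — capital account: sale of embassy land to a foreign government 51.7, capital transfers received from emigrants 278.5; financial account: increase in resident deposits held at foreign banks 758.5; secondary income: official development assistance provided to other countries 394.3, personal remittances received from nationals working abroad 1036.3; primary income: dividends paid to foreign shareholders of resident firms 636.5.)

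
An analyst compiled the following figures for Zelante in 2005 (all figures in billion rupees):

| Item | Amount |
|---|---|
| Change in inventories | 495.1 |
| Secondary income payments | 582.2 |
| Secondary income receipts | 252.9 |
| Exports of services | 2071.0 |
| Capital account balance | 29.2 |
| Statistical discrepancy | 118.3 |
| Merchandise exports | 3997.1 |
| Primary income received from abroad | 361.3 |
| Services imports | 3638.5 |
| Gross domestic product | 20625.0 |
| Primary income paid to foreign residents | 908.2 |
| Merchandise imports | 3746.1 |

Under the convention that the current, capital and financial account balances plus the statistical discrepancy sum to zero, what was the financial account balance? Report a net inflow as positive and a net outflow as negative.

2045.2

Goods balance = 3997.1 - 3746.1 = 251.0
Services balance = 2071.0 - 3638.5 = -1567.5
Trade balance (goods + services) = 251.0 + (-1567.5) = -1316.5
Net primary income = 361.3 - 908.2 = -546.9
Net secondary income = 252.9 - 582.2 = -329.3
Current account = -1316.5 + (-546.9) + (-329.3) = -2192.7
Financial account = -(-2192.7 + 29.2 + 118.3) = 2045.2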